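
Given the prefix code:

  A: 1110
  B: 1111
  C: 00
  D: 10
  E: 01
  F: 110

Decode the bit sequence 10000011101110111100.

DCCAABC

Read left to right; each codeword is recognised as soon as it completes (prefix code):
  10→D | 00→C | 00→C | 1110→A | 1110→A | 1111→B | 00→C
Decoded message: DCCAABC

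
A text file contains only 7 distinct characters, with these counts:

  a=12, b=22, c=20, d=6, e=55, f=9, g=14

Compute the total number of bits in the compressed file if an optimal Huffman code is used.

345

Build the Huffman tree bottom-up:
merge d(6) and f(9): 15
merge a(12) and g(14): 26
merge 15 and c(20): 35
merge b(22) and 26: 48
merge 35 and 48: 83
merge e(55) and 83: 138
Total encoded bits = sum of merged weights = 15 + 26 + 35 + 48 + 83 + 138 = 345.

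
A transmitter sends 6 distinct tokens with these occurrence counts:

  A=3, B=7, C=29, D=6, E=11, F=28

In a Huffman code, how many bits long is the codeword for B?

Repeatedly merge the two smallest:
merge A(3) and D(6): 9
merge B(7) and 9: 16
merge E(11) and 16: 27
merge 27 and F(28): 55
merge C(29) and 55: 84
The subtree containing B is merged 4 times, so code length = 4.

4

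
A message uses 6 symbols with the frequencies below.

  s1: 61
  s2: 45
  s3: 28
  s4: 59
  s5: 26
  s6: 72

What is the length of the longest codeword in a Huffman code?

Merge the two lowest-weight nodes at each step:
merge s5(26) and s3(28): 54
merge s2(45) and 54: 99
merge s4(59) and s1(61): 120
merge s6(72) and 99: 171
merge 120 and 171: 291
The rarest symbols sit at the bottom; the longest codeword is 4 bits.

4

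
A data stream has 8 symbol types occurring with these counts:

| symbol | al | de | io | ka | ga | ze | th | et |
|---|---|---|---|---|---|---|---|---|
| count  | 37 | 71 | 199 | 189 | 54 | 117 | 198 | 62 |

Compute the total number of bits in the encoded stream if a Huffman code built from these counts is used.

2608

Merge the two smallest weights repeatedly:
merge al(37) and ga(54): 91
merge et(62) and de(71): 133
merge 91 and ze(117): 208
merge 133 and ka(189): 322
merge th(198) and io(199): 397
merge 208 and 322: 530
merge 397 and 530: 927
Total encoded bits = sum of merged weights = 91 + 133 + 208 + 322 + 397 + 530 + 927 = 2608.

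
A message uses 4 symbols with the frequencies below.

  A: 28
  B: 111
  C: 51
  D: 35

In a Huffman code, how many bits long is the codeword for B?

Huffman merges, smallest pair first:
A(28) + D(35) → 63
C(51) + 63 → 114
B(111) + 114 → 225
B sits one level below the root: a 1-bit codeword.

1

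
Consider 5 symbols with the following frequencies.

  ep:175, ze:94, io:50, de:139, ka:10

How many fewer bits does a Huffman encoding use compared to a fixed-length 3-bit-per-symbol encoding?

429

Fixed-length: 3 bits × 468 symbols = 1404 bits.
Huffman merges:
combine ka(10), io(50) → 60
combine 60, ze(94) → 154
combine de(139), 154 → 293
combine ep(175), 293 → 468
Huffman total = 60 + 154 + 293 + 468 = 975 bits.
Saving = 1404 − 975 = 429 bits.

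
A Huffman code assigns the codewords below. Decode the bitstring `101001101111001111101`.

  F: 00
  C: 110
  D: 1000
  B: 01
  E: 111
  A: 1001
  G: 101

Read left to right; each codeword is recognised as soon as it completes (prefix code):
  101→G | 00→F | 110→C | 111→E | 1001→A | 111→E | 101→G
Decoded message: GFCEAEG

GFCEAEG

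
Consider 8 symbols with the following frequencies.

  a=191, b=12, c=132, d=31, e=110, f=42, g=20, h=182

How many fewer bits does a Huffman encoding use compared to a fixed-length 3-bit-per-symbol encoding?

305

Fixed-length: 3 bits × 720 symbols = 2160 bits.
Huffman merges:
merge b(12) and g(20): 32
merge d(31) and 32: 63
merge f(42) and 63: 105
merge 105 and e(110): 215
merge c(132) and h(182): 314
merge a(191) and 215: 406
merge 314 and 406: 720
Huffman total = 32 + 63 + 105 + 215 + 314 + 406 + 720 = 1855 bits.
Saving = 2160 − 1855 = 305 bits.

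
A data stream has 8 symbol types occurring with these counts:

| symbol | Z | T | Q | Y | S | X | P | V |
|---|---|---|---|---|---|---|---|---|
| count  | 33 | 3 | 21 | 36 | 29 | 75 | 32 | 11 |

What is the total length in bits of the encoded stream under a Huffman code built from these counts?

Build the Huffman tree bottom-up:
T(3) + V(11) → 14
14 + Q(21) → 35
S(29) + P(32) → 61
Z(33) + 35 → 68
Y(36) + 61 → 97
68 + X(75) → 143
97 + 143 → 240
The encoded length is the sum of every internal node's weight: 14 + 35 + 61 + 68 + 97 + 143 + 240 = 658 bits.

658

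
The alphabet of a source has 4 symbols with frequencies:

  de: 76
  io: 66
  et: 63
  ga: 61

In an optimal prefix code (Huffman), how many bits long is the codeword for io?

Huffman merges, smallest pair first:
ga(61) + et(63) → 124
io(66) + de(76) → 142
124 + 142 → 266
io sits 2 levels below the root, so its codeword is 2 bits.

2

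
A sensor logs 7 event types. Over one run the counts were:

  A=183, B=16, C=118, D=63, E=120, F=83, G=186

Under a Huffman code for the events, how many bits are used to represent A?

2

Build the tree from the bottom:
combine B(16), D(63) → 79
combine 79, F(83) → 162
combine C(118), E(120) → 238
combine 162, A(183) → 345
combine G(186), 238 → 424
combine 345, 424 → 769
A's leaf is at depth 2, giving a 2-bit codeword.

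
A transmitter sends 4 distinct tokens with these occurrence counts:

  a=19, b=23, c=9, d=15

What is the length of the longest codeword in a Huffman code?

Merge the two lowest-weight nodes at each step:
combine c(9), d(15) → 24
combine a(19), b(23) → 42
combine 24, 42 → 66
The rarest symbols sit at the bottom; the longest codeword is 2 bits.

2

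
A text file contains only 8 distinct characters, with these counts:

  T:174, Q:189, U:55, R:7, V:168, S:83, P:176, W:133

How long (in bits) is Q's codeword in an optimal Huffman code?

2

Repeatedly merge the two smallest:
merge R(7) and U(55): 62
merge 62 and S(83): 145
merge W(133) and 145: 278
merge V(168) and T(174): 342
merge P(176) and Q(189): 365
merge 278 and 342: 620
merge 365 and 620: 985
Q sits 2 levels below the root, so its codeword is 2 bits.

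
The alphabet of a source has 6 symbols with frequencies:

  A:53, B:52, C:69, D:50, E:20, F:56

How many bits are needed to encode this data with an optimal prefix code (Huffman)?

775

Build the Huffman tree bottom-up:
merge E(20) and D(50): 70
merge B(52) and A(53): 105
merge F(56) and C(69): 125
merge 70 and 105: 175
merge 125 and 175: 300
Total encoded bits = sum of merged weights = 70 + 105 + 125 + 175 + 300 = 775.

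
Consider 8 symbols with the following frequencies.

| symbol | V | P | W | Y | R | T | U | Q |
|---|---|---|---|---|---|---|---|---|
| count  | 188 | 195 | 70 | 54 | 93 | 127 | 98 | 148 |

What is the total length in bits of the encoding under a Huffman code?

2848

Merge the two smallest weights repeatedly:
merge Y(54) and W(70): 124
merge R(93) and U(98): 191
merge 124 and T(127): 251
merge Q(148) and V(188): 336
merge 191 and P(195): 386
merge 251 and 336: 587
merge 386 and 587: 973
The encoded length is the sum of every internal node's weight: 124 + 191 + 251 + 336 + 386 + 587 + 973 = 2848 bits.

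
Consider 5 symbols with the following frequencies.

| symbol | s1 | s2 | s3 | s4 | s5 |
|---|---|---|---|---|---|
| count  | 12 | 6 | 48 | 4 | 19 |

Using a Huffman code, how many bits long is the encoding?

Merge the two smallest weights repeatedly:
combine s4(4), s2(6) → 10
combine 10, s1(12) → 22
combine s5(19), 22 → 41
combine 41, s3(48) → 89
Each symbol's bit-cost is frequency × depth; summing gives 162 bits (equivalently 10 + 22 + 41 + 89).

162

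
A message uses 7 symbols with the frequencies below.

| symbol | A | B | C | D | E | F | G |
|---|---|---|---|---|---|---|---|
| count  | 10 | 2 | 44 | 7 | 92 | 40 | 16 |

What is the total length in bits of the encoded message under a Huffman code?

Merge the two smallest weights repeatedly:
merge B(2) and D(7): 9
merge 9 and A(10): 19
merge G(16) and 19: 35
merge 35 and F(40): 75
merge C(44) and 75: 119
merge E(92) and 119: 211
Each symbol's bit-cost is frequency × depth; summing gives 468 bits (equivalently 9 + 19 + 35 + 75 + 119 + 211).

468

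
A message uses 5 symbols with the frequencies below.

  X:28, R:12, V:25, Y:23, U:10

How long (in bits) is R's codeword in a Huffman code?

Huffman merges, smallest pair first:
combine U(10), R(12) → 22
combine 22, Y(23) → 45
combine V(25), X(28) → 53
combine 45, 53 → 98
R sits 3 levels below the root, so its codeword is 3 bits.

3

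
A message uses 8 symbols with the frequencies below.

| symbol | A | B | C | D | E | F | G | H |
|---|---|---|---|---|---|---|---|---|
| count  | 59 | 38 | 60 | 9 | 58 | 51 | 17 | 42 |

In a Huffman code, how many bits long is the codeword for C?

Repeatedly merge the two smallest:
merge D(9) and G(17): 26
merge 26 and B(38): 64
merge H(42) and F(51): 93
merge E(58) and A(59): 117
merge C(60) and 64: 124
merge 93 and 117: 210
merge 124 and 210: 334
C's leaf is at depth 2, giving a 2-bit codeword.

2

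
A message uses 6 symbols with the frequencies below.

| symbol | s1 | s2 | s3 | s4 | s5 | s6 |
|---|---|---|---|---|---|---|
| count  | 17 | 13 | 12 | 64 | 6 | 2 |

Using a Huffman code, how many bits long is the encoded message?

Greedily combine the two least-frequent nodes:
s6(2) + s5(6) → 8
8 + s3(12) → 20
s2(13) + s1(17) → 30
20 + 30 → 50
50 + s4(64) → 114
Total encoded bits = sum of merged weights = 8 + 20 + 30 + 50 + 114 = 222.

222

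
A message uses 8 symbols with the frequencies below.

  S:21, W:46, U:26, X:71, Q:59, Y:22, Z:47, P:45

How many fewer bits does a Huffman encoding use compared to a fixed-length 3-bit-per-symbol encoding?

28

Fixed-length: 3 bits × 337 symbols = 1011 bits.
Huffman merges:
merge S(21) and Y(22): 43
merge U(26) and 43: 69
merge P(45) and W(46): 91
merge Z(47) and Q(59): 106
merge 69 and X(71): 140
merge 91 and 106: 197
merge 140 and 197: 337
Huffman total = 43 + 69 + 91 + 106 + 140 + 197 + 337 = 983 bits.
Saving = 1011 − 983 = 28 bits.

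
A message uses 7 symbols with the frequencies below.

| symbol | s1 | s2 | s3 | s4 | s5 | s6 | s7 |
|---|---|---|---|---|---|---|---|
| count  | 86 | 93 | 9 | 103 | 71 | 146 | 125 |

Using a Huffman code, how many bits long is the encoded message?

1708

Merge the two smallest weights repeatedly:
s3(9) + s5(71) → 80
80 + s1(86) → 166
s2(93) + s4(103) → 196
s7(125) + s6(146) → 271
166 + 196 → 362
271 + 362 → 633
Total encoded bits = sum of merged weights = 80 + 166 + 196 + 271 + 362 + 633 = 1708.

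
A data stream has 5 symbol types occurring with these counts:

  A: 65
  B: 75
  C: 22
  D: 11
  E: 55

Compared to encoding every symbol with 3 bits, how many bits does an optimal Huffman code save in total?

Fixed-length: 3 bits × 228 symbols = 684 bits.
Huffman merges:
combine D(11), C(22) → 33
combine 33, E(55) → 88
combine A(65), B(75) → 140
combine 88, 140 → 228
Huffman total = 33 + 88 + 140 + 228 = 489 bits.
Saving = 684 − 489 = 195 bits.

195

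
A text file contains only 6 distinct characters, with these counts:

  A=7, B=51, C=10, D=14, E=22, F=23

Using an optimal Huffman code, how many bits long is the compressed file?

296

Greedily combine the two least-frequent nodes:
A(7) + C(10) → 17
D(14) + 17 → 31
E(22) + F(23) → 45
31 + 45 → 76
B(51) + 76 → 127
Each symbol's bit-cost is frequency × depth; summing gives 296 bits (equivalently 17 + 31 + 45 + 76 + 127).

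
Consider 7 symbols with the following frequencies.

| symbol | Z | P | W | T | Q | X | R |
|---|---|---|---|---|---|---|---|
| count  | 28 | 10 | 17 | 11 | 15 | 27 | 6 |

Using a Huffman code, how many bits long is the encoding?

Merge the two smallest weights repeatedly:
merge R(6) and P(10): 16
merge T(11) and Q(15): 26
merge 16 and W(17): 33
merge 26 and X(27): 53
merge Z(28) and 33: 61
merge 53 and 61: 114
The encoded length is the sum of every internal node's weight: 16 + 26 + 33 + 53 + 61 + 114 = 303 bits.

303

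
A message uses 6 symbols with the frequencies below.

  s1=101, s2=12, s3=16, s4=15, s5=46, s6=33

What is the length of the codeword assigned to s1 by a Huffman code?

1

Build the tree from the bottom:
combine s2(12), s4(15) → 27
combine s3(16), 27 → 43
combine s6(33), 43 → 76
combine s5(46), 76 → 122
combine s1(101), 122 → 223
s1 is a child of the root — depth 1, so its codeword is a single bit.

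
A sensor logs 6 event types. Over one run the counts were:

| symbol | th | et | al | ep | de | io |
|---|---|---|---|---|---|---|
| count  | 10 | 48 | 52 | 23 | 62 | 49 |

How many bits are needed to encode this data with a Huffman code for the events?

Build the Huffman tree bottom-up:
combine th(10), ep(23) → 33
combine 33, et(48) → 81
combine io(49), al(52) → 101
combine de(62), 81 → 143
combine 101, 143 → 244
Each symbol's bit-cost is frequency × depth; summing gives 602 bits (equivalently 33 + 81 + 101 + 143 + 244).

602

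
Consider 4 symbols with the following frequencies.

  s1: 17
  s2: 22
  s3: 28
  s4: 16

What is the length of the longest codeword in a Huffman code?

2

Merge the two lowest-weight nodes at each step:
s4(16) + s1(17) → 33
s2(22) + s3(28) → 50
33 + 50 → 83
The rarest symbols sit at the bottom; the longest codeword is 2 bits.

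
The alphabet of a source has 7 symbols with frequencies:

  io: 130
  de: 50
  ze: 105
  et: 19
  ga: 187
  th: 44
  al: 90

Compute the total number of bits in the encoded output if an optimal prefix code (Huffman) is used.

1621

Merge the two smallest weights repeatedly:
et(19) + th(44) → 63
de(50) + 63 → 113
al(90) + ze(105) → 195
113 + io(130) → 243
ga(187) + 195 → 382
243 + 382 → 625
The encoded length is the sum of every internal node's weight: 63 + 113 + 195 + 243 + 382 + 625 = 1621 bits.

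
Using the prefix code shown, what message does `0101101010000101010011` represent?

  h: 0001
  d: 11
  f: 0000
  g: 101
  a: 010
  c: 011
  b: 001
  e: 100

adaebaed

Read left to right; each codeword is recognised as soon as it completes (prefix code):
  010→a | 11→d | 010→a | 100→e | 001→b | 010→a | 100→e | 11→d
Decoded message: adaebaed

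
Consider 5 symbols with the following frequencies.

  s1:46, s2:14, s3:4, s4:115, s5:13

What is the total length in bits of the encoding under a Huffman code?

317

Build the Huffman tree bottom-up:
merge s3(4) and s5(13): 17
merge s2(14) and 17: 31
merge 31 and s1(46): 77
merge 77 and s4(115): 192
Each symbol's bit-cost is frequency × depth; summing gives 317 bits (equivalently 17 + 31 + 77 + 192).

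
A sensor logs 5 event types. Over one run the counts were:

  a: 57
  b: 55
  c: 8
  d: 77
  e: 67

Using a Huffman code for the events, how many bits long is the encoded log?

591

Build the Huffman tree bottom-up:
combine c(8), b(55) → 63
combine a(57), 63 → 120
combine e(67), d(77) → 144
combine 120, 144 → 264
Each symbol's bit-cost is frequency × depth; summing gives 591 bits (equivalently 63 + 120 + 144 + 264).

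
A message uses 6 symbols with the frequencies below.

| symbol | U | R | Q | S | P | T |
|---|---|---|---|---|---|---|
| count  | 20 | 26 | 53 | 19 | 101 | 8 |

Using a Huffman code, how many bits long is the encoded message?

499

Build the Huffman tree bottom-up:
merge T(8) and S(19): 27
merge U(20) and R(26): 46
merge 27 and 46: 73
merge Q(53) and 73: 126
merge P(101) and 126: 227
The encoded length is the sum of every internal node's weight: 27 + 46 + 73 + 126 + 227 = 499 bits.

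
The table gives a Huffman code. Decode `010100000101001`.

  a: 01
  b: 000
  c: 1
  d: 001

aabdad

Read left to right; each codeword is recognised as soon as it completes (prefix code):
  01→a | 01→a | 000→b | 001→d | 01→a | 001→d
Decoded message: aabdad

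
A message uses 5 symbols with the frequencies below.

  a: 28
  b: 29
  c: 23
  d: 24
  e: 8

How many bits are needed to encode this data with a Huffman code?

255

Build the Huffman tree bottom-up:
merge e(8) and c(23): 31
merge d(24) and a(28): 52
merge b(29) and 31: 60
merge 52 and 60: 112
Each symbol's bit-cost is frequency × depth; summing gives 255 bits (equivalently 31 + 52 + 60 + 112).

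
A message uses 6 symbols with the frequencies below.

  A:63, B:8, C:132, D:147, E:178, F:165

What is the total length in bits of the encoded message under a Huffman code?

1660

Greedily combine the two least-frequent nodes:
merge B(8) and A(63): 71
merge 71 and C(132): 203
merge D(147) and F(165): 312
merge E(178) and 203: 381
merge 312 and 381: 693
Each symbol's bit-cost is frequency × depth; summing gives 1660 bits (equivalently 71 + 203 + 312 + 381 + 693).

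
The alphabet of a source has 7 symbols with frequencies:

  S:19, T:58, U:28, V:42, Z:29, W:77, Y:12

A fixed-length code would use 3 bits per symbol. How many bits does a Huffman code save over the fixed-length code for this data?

104

Fixed-length: 3 bits × 265 symbols = 795 bits.
Huffman merges:
combine Y(12), S(19) → 31
combine U(28), Z(29) → 57
combine 31, V(42) → 73
combine 57, T(58) → 115
combine 73, W(77) → 150
combine 115, 150 → 265
Huffman total = 31 + 57 + 73 + 115 + 150 + 265 = 691 bits.
Saving = 795 − 691 = 104 bits.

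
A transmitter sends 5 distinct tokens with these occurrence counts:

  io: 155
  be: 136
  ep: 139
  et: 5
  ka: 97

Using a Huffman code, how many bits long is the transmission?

1166

Greedily combine the two least-frequent nodes:
et(5) + ka(97) → 102
102 + be(136) → 238
ep(139) + io(155) → 294
238 + 294 → 532
Each symbol's bit-cost is frequency × depth; summing gives 1166 bits (equivalently 102 + 238 + 294 + 532).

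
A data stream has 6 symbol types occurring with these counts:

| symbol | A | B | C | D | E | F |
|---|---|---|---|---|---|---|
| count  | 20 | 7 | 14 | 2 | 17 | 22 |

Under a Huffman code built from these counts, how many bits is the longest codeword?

Merge the two lowest-weight nodes at each step:
combine D(2), B(7) → 9
combine 9, C(14) → 23
combine E(17), A(20) → 37
combine F(22), 23 → 45
combine 37, 45 → 82
The rarest symbols sit at the bottom; the longest codeword is 4 bits.

4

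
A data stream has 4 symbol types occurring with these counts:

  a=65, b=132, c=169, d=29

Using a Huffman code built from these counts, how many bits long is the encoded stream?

715

Greedily combine the two least-frequent nodes:
merge d(29) and a(65): 94
merge 94 and b(132): 226
merge c(169) and 226: 395
Each symbol's bit-cost is frequency × depth; summing gives 715 bits (equivalently 94 + 226 + 395).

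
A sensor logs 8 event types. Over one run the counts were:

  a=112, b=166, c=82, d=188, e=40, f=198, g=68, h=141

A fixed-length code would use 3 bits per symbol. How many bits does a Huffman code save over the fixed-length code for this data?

90

Fixed-length: 3 bits × 995 symbols = 2985 bits.
Huffman merges:
e(40) + g(68) → 108
c(82) + 108 → 190
a(112) + h(141) → 253
b(166) + d(188) → 354
190 + f(198) → 388
253 + 354 → 607
388 + 607 → 995
Huffman total = 108 + 190 + 253 + 354 + 388 + 607 + 995 = 2895 bits.
Saving = 2985 − 2895 = 90 bits.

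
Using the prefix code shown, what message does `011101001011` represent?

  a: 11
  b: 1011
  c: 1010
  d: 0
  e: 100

dacdb

Read left to right; each codeword is recognised as soon as it completes (prefix code):
  0→d | 11→a | 1010→c | 0→d | 1011→b
Decoded message: dacdb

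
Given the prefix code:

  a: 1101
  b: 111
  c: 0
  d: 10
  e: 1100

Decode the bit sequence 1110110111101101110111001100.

Read left to right; each codeword is recognised as soon as it completes (prefix code):
  111→b | 0→c | 1101→a | 111→b | 0→c | 1101→a | 1101→a | 1100→e | 1100→e
Decoded message: bcabcaaee

bcabcaaee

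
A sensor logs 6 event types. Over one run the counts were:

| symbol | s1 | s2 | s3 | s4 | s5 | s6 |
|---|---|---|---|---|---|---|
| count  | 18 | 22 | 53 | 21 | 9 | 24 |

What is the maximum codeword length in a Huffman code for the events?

4

Merge the two lowest-weight nodes at each step:
combine s5(9), s1(18) → 27
combine s4(21), s2(22) → 43
combine s6(24), 27 → 51
combine 43, 51 → 94
combine s3(53), 94 → 147
Maximum depth reached is 4.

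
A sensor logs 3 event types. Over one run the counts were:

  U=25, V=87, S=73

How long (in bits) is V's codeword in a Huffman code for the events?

1

Huffman merges, smallest pair first:
combine U(25), S(73) → 98
combine V(87), 98 → 185
V sits one level below the root: a 1-bit codeword.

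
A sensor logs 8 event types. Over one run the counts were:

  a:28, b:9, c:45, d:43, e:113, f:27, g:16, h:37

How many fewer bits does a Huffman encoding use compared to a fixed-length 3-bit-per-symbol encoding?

Fixed-length: 3 bits × 318 symbols = 954 bits.
Huffman merges:
b(9) + g(16) → 25
25 + f(27) → 52
a(28) + h(37) → 65
d(43) + c(45) → 88
52 + 65 → 117
88 + e(113) → 201
117 + 201 → 318
Huffman total = 25 + 52 + 65 + 88 + 117 + 201 + 318 = 866 bits.
Saving = 954 − 866 = 88 bits.

88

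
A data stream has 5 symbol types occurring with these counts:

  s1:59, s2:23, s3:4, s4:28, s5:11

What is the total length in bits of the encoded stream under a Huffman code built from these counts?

244

Merge the two smallest weights repeatedly:
merge s3(4) and s5(11): 15
merge 15 and s2(23): 38
merge s4(28) and 38: 66
merge s1(59) and 66: 125
Total encoded bits = sum of merged weights = 15 + 38 + 66 + 125 = 244.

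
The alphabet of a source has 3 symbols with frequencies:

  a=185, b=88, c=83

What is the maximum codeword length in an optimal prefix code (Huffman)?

2

Merge the two lowest-weight nodes at each step:
combine c(83), b(88) → 171
combine 171, a(185) → 356
The rarest symbols sit at the bottom; the longest codeword is 2 bits.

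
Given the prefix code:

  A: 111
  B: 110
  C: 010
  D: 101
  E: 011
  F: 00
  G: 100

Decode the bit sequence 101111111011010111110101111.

DAAECABDA

Read left to right; each codeword is recognised as soon as it completes (prefix code):
  101→D | 111→A | 111→A | 011→E | 010→C | 111→A | 110→B | 101→D | 111→A
Decoded message: DAAECABDA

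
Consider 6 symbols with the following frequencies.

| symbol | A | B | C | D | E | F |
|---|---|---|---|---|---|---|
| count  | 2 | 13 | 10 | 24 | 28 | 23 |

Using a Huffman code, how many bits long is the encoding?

Build the Huffman tree bottom-up:
merge A(2) and C(10): 12
merge 12 and B(13): 25
merge F(23) and D(24): 47
merge 25 and E(28): 53
merge 47 and 53: 100
Each symbol's bit-cost is frequency × depth; summing gives 237 bits (equivalently 12 + 25 + 47 + 53 + 100).

237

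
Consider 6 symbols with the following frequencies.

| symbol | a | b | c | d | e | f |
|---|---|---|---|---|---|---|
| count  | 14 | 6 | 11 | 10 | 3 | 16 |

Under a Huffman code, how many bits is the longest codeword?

4

Merge the two lowest-weight nodes at each step:
combine e(3), b(6) → 9
combine 9, d(10) → 19
combine c(11), a(14) → 25
combine f(16), 19 → 35
combine 25, 35 → 60
The first pair merged (e, b) ends up deepest, at depth 4.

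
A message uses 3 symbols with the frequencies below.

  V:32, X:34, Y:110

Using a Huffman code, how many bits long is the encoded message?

242

Merge the two smallest weights repeatedly:
combine V(32), X(34) → 66
combine 66, Y(110) → 176
Each symbol's bit-cost is frequency × depth; summing gives 242 bits (equivalently 66 + 176).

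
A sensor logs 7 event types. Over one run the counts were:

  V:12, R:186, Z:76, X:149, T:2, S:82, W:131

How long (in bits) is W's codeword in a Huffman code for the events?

Repeatedly merge the two smallest:
T(2) + V(12) → 14
14 + Z(76) → 90
S(82) + 90 → 172
W(131) + X(149) → 280
172 + R(186) → 358
280 + 358 → 638
The subtree containing W is merged 2 times, so code length = 2.

2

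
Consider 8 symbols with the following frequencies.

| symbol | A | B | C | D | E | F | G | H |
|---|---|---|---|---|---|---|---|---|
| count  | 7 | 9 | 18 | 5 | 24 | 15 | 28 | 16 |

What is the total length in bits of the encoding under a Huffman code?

Merge the two smallest weights repeatedly:
D(5) + A(7) → 12
B(9) + 12 → 21
F(15) + H(16) → 31
C(18) + 21 → 39
E(24) + G(28) → 52
31 + 39 → 70
52 + 70 → 122
The encoded length is the sum of every internal node's weight: 12 + 21 + 31 + 39 + 52 + 70 + 122 = 347 bits.

347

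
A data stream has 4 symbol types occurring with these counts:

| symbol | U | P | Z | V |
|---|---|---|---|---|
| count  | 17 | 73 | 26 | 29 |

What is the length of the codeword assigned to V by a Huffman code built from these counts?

2

Huffman merges, smallest pair first:
U(17) + Z(26) → 43
V(29) + 43 → 72
72 + P(73) → 145
The subtree containing V is merged 2 times, so code length = 2.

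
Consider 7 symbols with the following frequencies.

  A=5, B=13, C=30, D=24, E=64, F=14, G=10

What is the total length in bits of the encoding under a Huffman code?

394

Merge the two smallest weights repeatedly:
merge A(5) and G(10): 15
merge B(13) and F(14): 27
merge 15 and D(24): 39
merge 27 and C(30): 57
merge 39 and 57: 96
merge E(64) and 96: 160
The encoded length is the sum of every internal node's weight: 15 + 27 + 39 + 57 + 96 + 160 = 394 bits.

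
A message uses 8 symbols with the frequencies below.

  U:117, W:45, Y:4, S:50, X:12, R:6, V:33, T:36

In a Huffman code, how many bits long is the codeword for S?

3

Build the tree from the bottom:
combine Y(4), R(6) → 10
combine 10, X(12) → 22
combine 22, V(33) → 55
combine T(36), W(45) → 81
combine S(50), 55 → 105
combine 81, 105 → 186
combine U(117), 186 → 303
S sits 3 levels below the root, so its codeword is 3 bits.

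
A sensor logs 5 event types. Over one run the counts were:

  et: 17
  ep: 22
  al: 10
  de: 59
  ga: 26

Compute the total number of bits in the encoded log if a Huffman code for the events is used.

284

Greedily combine the two least-frequent nodes:
merge al(10) and et(17): 27
merge ep(22) and ga(26): 48
merge 27 and 48: 75
merge de(59) and 75: 134
The encoded length is the sum of every internal node's weight: 27 + 48 + 75 + 134 = 284 bits.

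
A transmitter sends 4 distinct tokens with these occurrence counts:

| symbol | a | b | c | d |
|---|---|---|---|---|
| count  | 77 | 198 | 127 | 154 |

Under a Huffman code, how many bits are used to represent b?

2

Repeatedly merge the two smallest:
combine a(77), c(127) → 204
combine d(154), b(198) → 352
combine 204, 352 → 556
b sits 2 levels below the root, so its codeword is 2 bits.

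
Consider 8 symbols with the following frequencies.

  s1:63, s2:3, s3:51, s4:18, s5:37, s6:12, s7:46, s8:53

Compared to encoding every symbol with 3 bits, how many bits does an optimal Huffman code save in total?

68

Fixed-length: 3 bits × 283 symbols = 849 bits.
Huffman merges:
combine s2(3), s6(12) → 15
combine 15, s4(18) → 33
combine 33, s5(37) → 70
combine s7(46), s3(51) → 97
combine s8(53), s1(63) → 116
combine 70, 97 → 167
combine 116, 167 → 283
Huffman total = 15 + 33 + 70 + 97 + 116 + 167 + 283 = 781 bits.
Saving = 849 − 781 = 68 bits.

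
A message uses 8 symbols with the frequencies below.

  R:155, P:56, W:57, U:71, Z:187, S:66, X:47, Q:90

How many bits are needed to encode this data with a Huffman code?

Build the Huffman tree bottom-up:
merge X(47) and P(56): 103
merge W(57) and S(66): 123
merge U(71) and Q(90): 161
merge 103 and 123: 226
merge R(155) and 161: 316
merge Z(187) and 226: 413
merge 316 and 413: 729
Total encoded bits = sum of merged weights = 103 + 123 + 161 + 226 + 316 + 413 + 729 = 2071.

2071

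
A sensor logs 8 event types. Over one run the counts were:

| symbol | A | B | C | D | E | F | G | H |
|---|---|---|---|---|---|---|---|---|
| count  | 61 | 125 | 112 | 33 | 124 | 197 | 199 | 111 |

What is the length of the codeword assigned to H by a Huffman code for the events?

Repeatedly merge the two smallest:
merge D(33) and A(61): 94
merge 94 and H(111): 205
merge C(112) and E(124): 236
merge B(125) and F(197): 322
merge G(199) and 205: 404
merge 236 and 322: 558
merge 404 and 558: 962
The subtree containing H is merged 3 times, so code length = 3.

3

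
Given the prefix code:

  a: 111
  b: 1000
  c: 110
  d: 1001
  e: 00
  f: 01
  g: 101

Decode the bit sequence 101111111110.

Read left to right; each codeword is recognised as soon as it completes (prefix code):
  101→g | 111→a | 111→a | 110→c
Decoded message: gaac

gaac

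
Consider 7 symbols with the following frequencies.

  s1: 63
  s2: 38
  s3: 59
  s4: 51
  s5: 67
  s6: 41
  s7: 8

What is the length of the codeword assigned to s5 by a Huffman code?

Repeatedly merge the two smallest:
s7(8) + s2(38) → 46
s6(41) + 46 → 87
s4(51) + s3(59) → 110
s1(63) + s5(67) → 130
87 + 110 → 197
130 + 197 → 327
s5's leaf is at depth 2, giving a 2-bit codeword.

2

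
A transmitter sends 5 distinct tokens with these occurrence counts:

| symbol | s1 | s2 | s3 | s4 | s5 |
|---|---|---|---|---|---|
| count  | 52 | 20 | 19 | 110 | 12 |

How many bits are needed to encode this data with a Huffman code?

Greedily combine the two least-frequent nodes:
combine s5(12), s3(19) → 31
combine s2(20), 31 → 51
combine 51, s1(52) → 103
combine 103, s4(110) → 213
Total encoded bits = sum of merged weights = 31 + 51 + 103 + 213 = 398.

398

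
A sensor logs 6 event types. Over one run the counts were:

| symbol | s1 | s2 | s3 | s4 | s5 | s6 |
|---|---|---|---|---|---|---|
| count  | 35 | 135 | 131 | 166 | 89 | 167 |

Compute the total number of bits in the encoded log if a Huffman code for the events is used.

1825

Build the Huffman tree bottom-up:
combine s1(35), s5(89) → 124
combine 124, s3(131) → 255
combine s2(135), s4(166) → 301
combine s6(167), 255 → 422
combine 301, 422 → 723
The encoded length is the sum of every internal node's weight: 124 + 255 + 301 + 422 + 723 = 1825 bits.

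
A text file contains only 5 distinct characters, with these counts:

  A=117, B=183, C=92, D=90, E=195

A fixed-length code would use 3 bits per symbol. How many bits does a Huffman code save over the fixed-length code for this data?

495

Fixed-length: 3 bits × 677 symbols = 2031 bits.
Huffman merges:
D(90) + C(92) → 182
A(117) + 182 → 299
B(183) + E(195) → 378
299 + 378 → 677
Huffman total = 182 + 299 + 378 + 677 = 1536 bits.
Saving = 2031 − 1536 = 495 bits.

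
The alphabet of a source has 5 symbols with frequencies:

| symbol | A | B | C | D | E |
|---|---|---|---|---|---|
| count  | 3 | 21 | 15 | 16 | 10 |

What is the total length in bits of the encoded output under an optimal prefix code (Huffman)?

143

Build the Huffman tree bottom-up:
combine A(3), E(10) → 13
combine 13, C(15) → 28
combine D(16), B(21) → 37
combine 28, 37 → 65
Each symbol's bit-cost is frequency × depth; summing gives 143 bits (equivalently 13 + 28 + 37 + 65).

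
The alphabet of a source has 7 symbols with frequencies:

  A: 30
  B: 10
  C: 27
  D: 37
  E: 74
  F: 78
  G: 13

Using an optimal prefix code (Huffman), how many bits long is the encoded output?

Build the Huffman tree bottom-up:
merge B(10) and G(13): 23
merge 23 and C(27): 50
merge A(30) and D(37): 67
merge 50 and 67: 117
merge E(74) and F(78): 152
merge 117 and 152: 269
Total encoded bits = sum of merged weights = 23 + 50 + 67 + 117 + 152 + 269 = 678.

678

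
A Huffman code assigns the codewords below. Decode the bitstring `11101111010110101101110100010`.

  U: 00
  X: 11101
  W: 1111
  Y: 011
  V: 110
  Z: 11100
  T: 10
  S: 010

Read left to right; each codeword is recognised as soon as it completes (prefix code):
  11101→X | 11101→X | 011→Y | 010→S | 110→V | 11101→X | 00→U | 010→S
Decoded message: XXYSVXUS

XXYSVXUS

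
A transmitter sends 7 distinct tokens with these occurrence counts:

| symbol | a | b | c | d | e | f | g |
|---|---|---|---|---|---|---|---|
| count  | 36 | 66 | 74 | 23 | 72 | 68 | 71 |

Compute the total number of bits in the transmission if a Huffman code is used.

Merge the two smallest weights repeatedly:
combine d(23), a(36) → 59
combine 59, b(66) → 125
combine f(68), g(71) → 139
combine e(72), c(74) → 146
combine 125, 139 → 264
combine 146, 264 → 410
Total encoded bits = sum of merged weights = 59 + 125 + 139 + 146 + 264 + 410 = 1143.

1143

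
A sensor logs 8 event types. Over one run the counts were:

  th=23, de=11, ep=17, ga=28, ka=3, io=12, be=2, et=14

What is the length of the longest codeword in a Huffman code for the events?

Merge the two lowest-weight nodes at each step:
combine be(2), ka(3) → 5
combine 5, de(11) → 16
combine io(12), et(14) → 26
combine 16, ep(17) → 33
combine th(23), 26 → 49
combine ga(28), 33 → 61
combine 49, 61 → 110
The first pair merged (be, ka) ends up deepest, at depth 5.

5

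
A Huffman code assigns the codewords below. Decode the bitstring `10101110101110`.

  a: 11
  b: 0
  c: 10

ccaccac

Read left to right; each codeword is recognised as soon as it completes (prefix code):
  10→c | 10→c | 11→a | 10→c | 10→c | 11→a | 10→c
Decoded message: ccaccac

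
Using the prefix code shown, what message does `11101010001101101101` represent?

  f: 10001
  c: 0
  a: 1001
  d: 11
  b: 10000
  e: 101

Read left to right; each codeword is recognised as soon as it completes (prefix code):
  11→d | 101→e | 0→c | 10001→f | 101→e | 101→e | 101→e
Decoded message: decfeee

decfeee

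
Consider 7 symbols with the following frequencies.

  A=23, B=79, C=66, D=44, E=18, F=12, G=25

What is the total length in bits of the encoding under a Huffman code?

686

Greedily combine the two least-frequent nodes:
F(12) + E(18) → 30
A(23) + G(25) → 48
30 + D(44) → 74
48 + C(66) → 114
74 + B(79) → 153
114 + 153 → 267
Total encoded bits = sum of merged weights = 30 + 48 + 74 + 114 + 153 + 267 = 686.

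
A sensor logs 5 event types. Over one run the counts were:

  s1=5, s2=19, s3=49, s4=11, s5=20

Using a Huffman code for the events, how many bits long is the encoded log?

Merge the two smallest weights repeatedly:
combine s1(5), s4(11) → 16
combine 16, s2(19) → 35
combine s5(20), 35 → 55
combine s3(49), 55 → 104
Each symbol's bit-cost is frequency × depth; summing gives 210 bits (equivalently 16 + 35 + 55 + 104).

210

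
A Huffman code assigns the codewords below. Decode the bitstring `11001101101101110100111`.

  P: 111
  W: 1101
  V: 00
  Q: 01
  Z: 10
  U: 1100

UWZWWVP

Read left to right; each codeword is recognised as soon as it completes (prefix code):
  1100→U | 1101→W | 10→Z | 1101→W | 1101→W | 00→V | 111→P
Decoded message: UWZWWVP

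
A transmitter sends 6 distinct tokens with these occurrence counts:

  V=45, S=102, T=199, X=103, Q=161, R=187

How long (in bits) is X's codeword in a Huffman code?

3

Build the tree from the bottom:
combine V(45), S(102) → 147
combine X(103), 147 → 250
combine Q(161), R(187) → 348
combine T(199), 250 → 449
combine 348, 449 → 797
X's leaf is at depth 3, giving a 3-bit codeword.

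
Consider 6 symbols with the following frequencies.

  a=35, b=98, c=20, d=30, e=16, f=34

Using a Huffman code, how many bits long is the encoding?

539

Build the Huffman tree bottom-up:
combine e(16), c(20) → 36
combine d(30), f(34) → 64
combine a(35), 36 → 71
combine 64, 71 → 135
combine b(98), 135 → 233
Total encoded bits = sum of merged weights = 36 + 64 + 71 + 135 + 233 = 539.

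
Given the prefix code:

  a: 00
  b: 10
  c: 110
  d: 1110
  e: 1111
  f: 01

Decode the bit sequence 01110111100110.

fceac

Read left to right; each codeword is recognised as soon as it completes (prefix code):
  01→f | 110→c | 1111→e | 00→a | 110→c
Decoded message: fceac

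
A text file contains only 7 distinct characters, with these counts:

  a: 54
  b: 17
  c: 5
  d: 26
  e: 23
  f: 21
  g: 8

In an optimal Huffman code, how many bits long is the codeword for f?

Repeatedly merge the two smallest:
c(5) + g(8) → 13
13 + b(17) → 30
f(21) + e(23) → 44
d(26) + 30 → 56
44 + a(54) → 98
56 + 98 → 154
f sits 3 levels below the root, so its codeword is 3 bits.

3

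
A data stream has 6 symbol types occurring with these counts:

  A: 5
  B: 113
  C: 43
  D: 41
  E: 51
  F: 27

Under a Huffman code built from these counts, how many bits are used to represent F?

4

Huffman merges, smallest pair first:
combine A(5), F(27) → 32
combine 32, D(41) → 73
combine C(43), E(51) → 94
combine 73, 94 → 167
combine B(113), 167 → 280
The subtree containing F is merged 4 times, so code length = 4.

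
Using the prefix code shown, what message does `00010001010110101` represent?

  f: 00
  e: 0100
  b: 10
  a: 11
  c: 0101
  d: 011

Read left to right; each codeword is recognised as soon as it completes (prefix code):
  00→f | 0100→e | 0101→c | 011→d | 0101→c
Decoded message: fecdc

fecdc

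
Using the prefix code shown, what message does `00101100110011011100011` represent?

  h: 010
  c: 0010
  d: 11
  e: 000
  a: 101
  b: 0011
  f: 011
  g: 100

Read left to right; each codeword is recognised as soon as it completes (prefix code):
  0010→c | 11→d | 0011→b | 0011→b | 011→f | 100→g | 011→f
Decoded message: cdbbfgf

cdbbfgf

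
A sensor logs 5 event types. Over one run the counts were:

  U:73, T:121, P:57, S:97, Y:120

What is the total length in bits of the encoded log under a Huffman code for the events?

1066

Greedily combine the two least-frequent nodes:
merge P(57) and U(73): 130
merge S(97) and Y(120): 217
merge T(121) and 130: 251
merge 217 and 251: 468
Each symbol's bit-cost is frequency × depth; summing gives 1066 bits (equivalently 130 + 217 + 251 + 468).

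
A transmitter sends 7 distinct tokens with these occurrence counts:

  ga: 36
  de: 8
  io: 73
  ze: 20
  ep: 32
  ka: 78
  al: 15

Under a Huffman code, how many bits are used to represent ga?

3

Build the tree from the bottom:
combine de(8), al(15) → 23
combine ze(20), 23 → 43
combine ep(32), ga(36) → 68
combine 43, 68 → 111
combine io(73), ka(78) → 151
combine 111, 151 → 262
ga's leaf is at depth 3, giving a 3-bit codeword.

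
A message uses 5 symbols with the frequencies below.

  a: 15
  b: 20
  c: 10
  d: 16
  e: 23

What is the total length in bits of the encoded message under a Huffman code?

Merge the two smallest weights repeatedly:
merge c(10) and a(15): 25
merge d(16) and b(20): 36
merge e(23) and 25: 48
merge 36 and 48: 84
Total encoded bits = sum of merged weights = 25 + 36 + 48 + 84 = 193.

193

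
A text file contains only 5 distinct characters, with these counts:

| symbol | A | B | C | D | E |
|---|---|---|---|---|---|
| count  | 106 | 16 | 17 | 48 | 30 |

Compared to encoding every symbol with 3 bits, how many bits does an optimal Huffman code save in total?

227

Fixed-length: 3 bits × 217 symbols = 651 bits.
Huffman merges:
merge B(16) and C(17): 33
merge E(30) and 33: 63
merge D(48) and 63: 111
merge A(106) and 111: 217
Huffman total = 33 + 63 + 111 + 217 = 424 bits.
Saving = 651 − 424 = 227 bits.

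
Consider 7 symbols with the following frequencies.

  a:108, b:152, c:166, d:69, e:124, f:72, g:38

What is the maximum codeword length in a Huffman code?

Merge the two lowest-weight nodes at each step:
merge g(38) and d(69): 107
merge f(72) and 107: 179
merge a(108) and e(124): 232
merge b(152) and c(166): 318
merge 179 and 232: 411
merge 318 and 411: 729
The rarest symbols sit at the bottom; the longest codeword is 4 bits.

4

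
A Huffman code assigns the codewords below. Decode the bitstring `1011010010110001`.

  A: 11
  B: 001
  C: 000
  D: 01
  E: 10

EADBDEB

Read left to right; each codeword is recognised as soon as it completes (prefix code):
  10→E | 11→A | 01→D | 001→B | 01→D | 10→E | 001→B
Decoded message: EADBDEB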